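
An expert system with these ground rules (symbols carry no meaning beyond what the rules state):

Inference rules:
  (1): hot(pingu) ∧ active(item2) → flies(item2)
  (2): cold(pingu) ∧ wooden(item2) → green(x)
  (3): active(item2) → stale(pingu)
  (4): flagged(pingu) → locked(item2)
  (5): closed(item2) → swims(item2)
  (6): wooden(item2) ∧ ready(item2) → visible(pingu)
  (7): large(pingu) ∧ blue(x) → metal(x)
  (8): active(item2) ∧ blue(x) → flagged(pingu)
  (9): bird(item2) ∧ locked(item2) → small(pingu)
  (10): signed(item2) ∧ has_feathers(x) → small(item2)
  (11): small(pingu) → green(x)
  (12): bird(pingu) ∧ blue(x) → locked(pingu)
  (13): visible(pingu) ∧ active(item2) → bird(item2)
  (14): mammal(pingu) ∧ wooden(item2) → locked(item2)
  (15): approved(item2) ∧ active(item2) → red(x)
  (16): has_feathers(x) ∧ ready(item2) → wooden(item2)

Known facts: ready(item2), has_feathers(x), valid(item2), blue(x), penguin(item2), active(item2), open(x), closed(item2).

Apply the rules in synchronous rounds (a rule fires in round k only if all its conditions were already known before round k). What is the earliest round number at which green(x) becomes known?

Round 1: (3) [active(item2) → stale(pingu)]; (5) [closed(item2) → swims(item2)]; (8) [active(item2) ∧ blue(x) → flagged(pingu)]; (16) [has_feathers(x) ∧ ready(item2) → wooden(item2)]. New: stale(pingu), swims(item2), flagged(pingu), wooden(item2).
Round 2: (4) [flagged(pingu) → locked(item2)]; (6) [wooden(item2) ∧ ready(item2) → visible(pingu)]. New: locked(item2), visible(pingu).
Round 3: (13) [visible(pingu) ∧ active(item2) → bird(item2)]. New: bird(item2).
Round 4: (9) [bird(item2) ∧ locked(item2) → small(pingu)]. New: small(pingu).
Round 5: (11) [small(pingu) → green(x)]. New: green(x).
green(x) first appears in round 5.

5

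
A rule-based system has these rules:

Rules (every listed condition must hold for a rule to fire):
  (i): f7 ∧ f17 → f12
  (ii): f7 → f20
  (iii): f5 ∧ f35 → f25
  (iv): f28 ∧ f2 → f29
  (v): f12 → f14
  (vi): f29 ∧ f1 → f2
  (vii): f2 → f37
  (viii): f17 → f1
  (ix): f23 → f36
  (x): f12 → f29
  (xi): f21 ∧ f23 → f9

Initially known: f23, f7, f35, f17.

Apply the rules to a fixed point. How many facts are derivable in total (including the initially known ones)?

Round 1 fires (i), (ii), (viii), (ix), giving f12, f20, f1, f36.
Round 2 fires (v), (x), giving f14, f29.
Round 3 fires (vi), giving f2.
Round 4 fires (vii), giving f37.
Closure: {f1, f12, f14, f17, f2, f20, f23, f29, f35, f36, f37, f7} — 12 facts.

12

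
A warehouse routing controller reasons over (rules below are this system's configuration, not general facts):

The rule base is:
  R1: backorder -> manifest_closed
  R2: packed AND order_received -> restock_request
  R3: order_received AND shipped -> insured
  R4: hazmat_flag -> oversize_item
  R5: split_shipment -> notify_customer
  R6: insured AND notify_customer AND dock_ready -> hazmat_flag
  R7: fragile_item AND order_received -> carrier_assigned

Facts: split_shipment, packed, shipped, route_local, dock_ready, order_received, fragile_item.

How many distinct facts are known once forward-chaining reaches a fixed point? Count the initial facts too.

Round 1 — R2, R3, R5, R7, derive restock_request, insured, notify_customer, carrier_assigned.
Round 2 — R6, derive hazmat_flag.
Round 3 — R4, derive oversize_item.
Closure: {carrier_assigned, dock_ready, fragile_item, hazmat_flag, insured, notify_customer, order_received, oversize_item, packed, restock_request, route_local, shipped, split_shipment} — 13 facts.

13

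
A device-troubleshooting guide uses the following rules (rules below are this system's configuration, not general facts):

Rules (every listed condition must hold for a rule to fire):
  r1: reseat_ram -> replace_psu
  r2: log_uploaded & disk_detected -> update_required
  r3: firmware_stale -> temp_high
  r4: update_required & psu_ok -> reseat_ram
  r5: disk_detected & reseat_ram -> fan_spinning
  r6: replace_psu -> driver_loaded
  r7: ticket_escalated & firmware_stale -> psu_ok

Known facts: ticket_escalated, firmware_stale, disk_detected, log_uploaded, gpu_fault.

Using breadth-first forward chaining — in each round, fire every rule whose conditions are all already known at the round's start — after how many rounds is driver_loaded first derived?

4

[1] r2 [log_uploaded & disk_detected -> update_required]; r3 [firmware_stale -> temp_high]; r7 [ticket_escalated & firmware_stale -> psu_ok]. ⇒ new: update_required, temp_high, psu_ok.
[2] r4 [update_required & psu_ok -> reseat_ram]. ⇒ new: reseat_ram.
[3] r1 [reseat_ram -> replace_psu]; r5 [disk_detected & reseat_ram -> fan_spinning]. ⇒ new: replace_psu, fan_spinning.
[4] r6 [replace_psu -> driver_loaded]. ⇒ new: driver_loaded.
driver_loaded first appears in round 4.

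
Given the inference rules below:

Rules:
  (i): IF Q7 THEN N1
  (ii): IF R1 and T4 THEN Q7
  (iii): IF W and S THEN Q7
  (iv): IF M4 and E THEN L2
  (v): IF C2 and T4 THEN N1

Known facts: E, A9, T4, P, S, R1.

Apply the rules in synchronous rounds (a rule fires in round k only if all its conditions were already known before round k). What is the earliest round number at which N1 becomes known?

[1] (ii) [IF R1 and T4 THEN Q7]. ⇒ new: Q7.
[2] (i) [IF Q7 THEN N1]. ⇒ new: N1.
N1 first appears in round 2.

2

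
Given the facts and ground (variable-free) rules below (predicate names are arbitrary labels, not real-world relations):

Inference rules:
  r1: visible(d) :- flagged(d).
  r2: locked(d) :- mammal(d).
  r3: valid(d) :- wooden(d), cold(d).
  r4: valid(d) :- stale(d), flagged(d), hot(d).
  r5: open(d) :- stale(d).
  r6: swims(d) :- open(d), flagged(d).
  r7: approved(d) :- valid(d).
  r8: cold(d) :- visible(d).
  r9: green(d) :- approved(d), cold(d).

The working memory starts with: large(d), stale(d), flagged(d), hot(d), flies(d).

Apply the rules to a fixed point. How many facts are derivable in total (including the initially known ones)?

Round 1: r1 [visible(d) :- flagged(d).]; r4 [valid(d) :- stale(d), flagged(d), hot(d).]; r5 [open(d) :- stale(d).]. New: visible(d), valid(d), open(d).
Round 2: r6 [swims(d) :- open(d), flagged(d).]; r7 [approved(d) :- valid(d).]; r8 [cold(d) :- visible(d).]. New: swims(d), approved(d), cold(d).
Round 3: r9 [green(d) :- approved(d), cold(d).]. New: green(d).
Closure: {approved(d), cold(d), flagged(d), flies(d), green(d), hot(d), large(d), open(d), stale(d), swims(d), valid(d), visible(d)} — 12 facts.

12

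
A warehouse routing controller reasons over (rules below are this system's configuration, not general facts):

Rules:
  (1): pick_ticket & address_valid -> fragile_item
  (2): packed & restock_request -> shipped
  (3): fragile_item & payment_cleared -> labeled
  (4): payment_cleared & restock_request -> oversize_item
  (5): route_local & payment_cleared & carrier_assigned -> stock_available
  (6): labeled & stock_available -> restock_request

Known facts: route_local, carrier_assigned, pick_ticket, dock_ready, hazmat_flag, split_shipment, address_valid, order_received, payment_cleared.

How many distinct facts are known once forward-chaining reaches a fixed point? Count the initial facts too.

Round 1: (1) [pick_ticket & address_valid -> fragile_item]; (5) [route_local & payment_cleared & carrier_assigned -> stock_available]. Adds fragile_item, stock_available.
Round 2: (3) [fragile_item & payment_cleared -> labeled]. Adds labeled.
Round 3: (6) [labeled & stock_available -> restock_request]. Adds restock_request.
Round 4: (4) [payment_cleared & restock_request -> oversize_item]. Adds oversize_item.
Closure: {address_valid, carrier_assigned, dock_ready, fragile_item, hazmat_flag, labeled, order_received, oversize_item, payment_cleared, pick_ticket, restock_request, route_local, split_shipment, stock_available} — 14 facts.

14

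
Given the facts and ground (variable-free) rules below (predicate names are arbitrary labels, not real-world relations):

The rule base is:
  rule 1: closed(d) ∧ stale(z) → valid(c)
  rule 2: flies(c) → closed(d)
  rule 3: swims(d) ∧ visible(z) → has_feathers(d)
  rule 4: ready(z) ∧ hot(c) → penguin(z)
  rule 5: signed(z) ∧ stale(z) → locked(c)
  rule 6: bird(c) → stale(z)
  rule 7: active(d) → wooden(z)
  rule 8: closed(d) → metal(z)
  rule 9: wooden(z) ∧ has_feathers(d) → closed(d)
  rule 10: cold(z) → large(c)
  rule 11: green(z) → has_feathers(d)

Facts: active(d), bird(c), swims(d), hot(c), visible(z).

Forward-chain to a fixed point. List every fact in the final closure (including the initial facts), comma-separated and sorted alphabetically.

active(d), bird(c), closed(d), has_feathers(d), hot(c), metal(z), stale(z), swims(d), valid(c), visible(z), wooden(z)

Round 1: rule 3 [swims(d) ∧ visible(z) → has_feathers(d)]; rule 6 [bird(c) → stale(z)]; rule 7 [active(d) → wooden(z)]. New: has_feathers(d), stale(z), wooden(z).
Round 2: rule 9 [wooden(z) ∧ has_feathers(d) → closed(d)]. New: closed(d).
Round 3: rule 1 [closed(d) ∧ stale(z) → valid(c)]; rule 8 [closed(d) → metal(z)]. New: valid(c), metal(z).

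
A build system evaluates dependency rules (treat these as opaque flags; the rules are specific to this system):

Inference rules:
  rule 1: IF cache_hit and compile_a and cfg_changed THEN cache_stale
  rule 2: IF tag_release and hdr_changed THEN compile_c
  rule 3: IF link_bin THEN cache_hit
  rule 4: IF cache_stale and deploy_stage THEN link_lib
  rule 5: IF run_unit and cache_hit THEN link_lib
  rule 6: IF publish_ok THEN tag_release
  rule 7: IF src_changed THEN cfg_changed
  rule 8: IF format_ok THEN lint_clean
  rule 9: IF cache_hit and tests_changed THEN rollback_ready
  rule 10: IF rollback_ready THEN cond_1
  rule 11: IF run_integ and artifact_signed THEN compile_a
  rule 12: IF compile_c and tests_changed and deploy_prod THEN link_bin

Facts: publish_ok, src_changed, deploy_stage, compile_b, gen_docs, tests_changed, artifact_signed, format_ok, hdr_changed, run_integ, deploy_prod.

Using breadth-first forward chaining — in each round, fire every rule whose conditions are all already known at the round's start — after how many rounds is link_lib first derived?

Round 1 — rule 6, rule 7, rule 8, rule 11, derive tag_release, cfg_changed, lint_clean, compile_a.
Round 2 — rule 2, derive compile_c.
Round 3 — rule 12, derive link_bin.
Round 4 — rule 3, derive cache_hit.
Round 5 — rule 1, rule 9, derive cache_stale, rollback_ready.
Round 6 — rule 4, rule 10, derive link_lib, cond_1.
link_lib first appears in round 6.

6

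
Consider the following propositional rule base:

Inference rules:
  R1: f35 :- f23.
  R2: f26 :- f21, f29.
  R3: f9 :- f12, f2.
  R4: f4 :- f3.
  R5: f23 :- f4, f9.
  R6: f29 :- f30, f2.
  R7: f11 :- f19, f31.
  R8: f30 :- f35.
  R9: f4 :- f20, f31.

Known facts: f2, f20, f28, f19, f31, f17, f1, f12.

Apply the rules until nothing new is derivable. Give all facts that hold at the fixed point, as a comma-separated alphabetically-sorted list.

f1, f11, f12, f17, f19, f2, f20, f23, f28, f29, f30, f31, f35, f4, f9

Round 1 fires R3, R7, R9, giving f9, f11, f4.
Round 2 fires R5, giving f23.
Round 3 fires R1, giving f35.
Round 4 fires R8, giving f30.
Round 5 fires R6, giving f29.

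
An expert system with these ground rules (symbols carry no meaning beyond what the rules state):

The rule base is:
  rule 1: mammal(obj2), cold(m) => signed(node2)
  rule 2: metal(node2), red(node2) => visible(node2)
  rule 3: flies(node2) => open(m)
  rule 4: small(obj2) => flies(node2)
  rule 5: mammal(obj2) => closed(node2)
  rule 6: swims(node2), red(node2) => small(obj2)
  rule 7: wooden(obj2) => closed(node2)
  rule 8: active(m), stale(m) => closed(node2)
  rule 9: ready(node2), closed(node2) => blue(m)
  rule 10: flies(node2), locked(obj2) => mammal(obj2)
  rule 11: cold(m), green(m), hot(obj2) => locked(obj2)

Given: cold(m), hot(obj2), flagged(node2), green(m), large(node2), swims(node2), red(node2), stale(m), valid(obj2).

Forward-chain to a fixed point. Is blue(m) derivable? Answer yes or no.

[1] rule 6 [swims(node2), red(node2) => small(obj2)]; rule 11 [cold(m), green(m), hot(obj2) => locked(obj2)]. ⇒ new: small(obj2), locked(obj2).
[2] rule 4 [small(obj2) => flies(node2)]. ⇒ new: flies(node2).
[3] rule 3 [flies(node2) => open(m)]; rule 10 [flies(node2), locked(obj2) => mammal(obj2)]. ⇒ new: open(m), mammal(obj2).
[4] rule 1 [mammal(obj2), cold(m) => signed(node2)]; rule 5 [mammal(obj2) => closed(node2)]. ⇒ new: signed(node2), closed(node2).
Fixed point reached. blue(m) is concluded only by rule 9; rule 9 needs ready(node2) (never derived).

no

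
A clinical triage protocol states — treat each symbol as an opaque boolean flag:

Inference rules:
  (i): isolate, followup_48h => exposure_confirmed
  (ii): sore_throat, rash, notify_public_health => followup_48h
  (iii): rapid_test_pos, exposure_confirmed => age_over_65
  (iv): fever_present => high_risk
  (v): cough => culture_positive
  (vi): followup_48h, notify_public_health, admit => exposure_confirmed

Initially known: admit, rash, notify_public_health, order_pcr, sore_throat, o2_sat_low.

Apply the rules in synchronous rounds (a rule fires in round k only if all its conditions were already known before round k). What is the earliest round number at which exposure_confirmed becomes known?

Round 1: (ii) [sore_throat, rash, notify_public_health => followup_48h]. Adds followup_48h.
Round 2: (vi) [followup_48h, notify_public_health, admit => exposure_confirmed]. Adds exposure_confirmed.
exposure_confirmed first appears in round 2.

2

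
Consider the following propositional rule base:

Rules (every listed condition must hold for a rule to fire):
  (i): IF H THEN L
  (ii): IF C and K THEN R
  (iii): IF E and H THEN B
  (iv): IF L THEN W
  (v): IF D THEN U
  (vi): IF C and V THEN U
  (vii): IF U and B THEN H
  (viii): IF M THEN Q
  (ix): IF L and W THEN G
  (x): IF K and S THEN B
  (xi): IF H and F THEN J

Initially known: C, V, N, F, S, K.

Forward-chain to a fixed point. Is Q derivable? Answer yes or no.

no

Round 1: (ii) [IF C and K THEN R]; (vi) [IF C and V THEN U]; (x) [IF K and S THEN B]. New: R, U, B.
Round 2: (vii) [IF U and B THEN H]. New: H.
Round 3: (i) [IF H THEN L]; (xi) [IF H and F THEN J]. New: L, J.
Round 4: (iv) [IF L THEN W]. New: W.
Round 5: (ix) [IF L and W THEN G]. New: G.
Fixed point reached. Q is concluded only by (viii); (viii) needs M (never derived).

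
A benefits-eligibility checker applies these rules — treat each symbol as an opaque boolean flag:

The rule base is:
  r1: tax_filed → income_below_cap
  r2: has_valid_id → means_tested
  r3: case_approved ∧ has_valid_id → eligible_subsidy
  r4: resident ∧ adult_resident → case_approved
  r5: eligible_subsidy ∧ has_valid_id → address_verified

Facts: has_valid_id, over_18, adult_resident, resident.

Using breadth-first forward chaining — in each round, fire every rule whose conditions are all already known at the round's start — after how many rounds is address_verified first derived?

3

Round 1: r2 [has_valid_id → means_tested]; r4 [resident ∧ adult_resident → case_approved]. Adds means_tested, case_approved.
Round 2: r3 [case_approved ∧ has_valid_id → eligible_subsidy]. Adds eligible_subsidy.
Round 3: r5 [eligible_subsidy ∧ has_valid_id → address_verified]. Adds address_verified.
address_verified first appears in round 3.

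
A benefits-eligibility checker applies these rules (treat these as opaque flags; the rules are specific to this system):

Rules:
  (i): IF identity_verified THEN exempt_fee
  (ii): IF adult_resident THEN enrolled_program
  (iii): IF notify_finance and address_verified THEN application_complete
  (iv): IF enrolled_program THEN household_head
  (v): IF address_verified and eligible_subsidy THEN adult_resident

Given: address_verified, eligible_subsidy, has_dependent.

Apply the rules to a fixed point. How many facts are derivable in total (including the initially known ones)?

6

Round 1 fires (v), giving adult_resident.
Round 2 fires (ii), giving enrolled_program.
Round 3 fires (iv), giving household_head.
Closure: {address_verified, adult_resident, eligible_subsidy, enrolled_program, has_dependent, household_head} — 6 facts.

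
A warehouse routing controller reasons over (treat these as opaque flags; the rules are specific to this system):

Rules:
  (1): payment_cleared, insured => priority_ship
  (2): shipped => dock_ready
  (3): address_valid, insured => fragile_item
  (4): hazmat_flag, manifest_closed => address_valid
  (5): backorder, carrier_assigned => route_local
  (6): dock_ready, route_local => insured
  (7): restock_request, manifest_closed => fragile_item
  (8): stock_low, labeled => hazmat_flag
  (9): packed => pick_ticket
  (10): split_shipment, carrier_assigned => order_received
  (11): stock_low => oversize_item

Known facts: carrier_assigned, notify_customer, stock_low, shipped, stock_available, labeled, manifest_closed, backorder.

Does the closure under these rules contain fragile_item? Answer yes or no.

yes

Round 1: (2) [shipped => dock_ready]; (5) [backorder, carrier_assigned => route_local]; (8) [stock_low, labeled => hazmat_flag]; (11) [stock_low => oversize_item]. Adds dock_ready, route_local, hazmat_flag, oversize_item.
Round 2: (4) [hazmat_flag, manifest_closed => address_valid]; (6) [dock_ready, route_local => insured]. Adds address_valid, insured.
Round 3: (3) [address_valid, insured => fragile_item]. Adds fragile_item.
fragile_item appears in round 3, so it is derivable.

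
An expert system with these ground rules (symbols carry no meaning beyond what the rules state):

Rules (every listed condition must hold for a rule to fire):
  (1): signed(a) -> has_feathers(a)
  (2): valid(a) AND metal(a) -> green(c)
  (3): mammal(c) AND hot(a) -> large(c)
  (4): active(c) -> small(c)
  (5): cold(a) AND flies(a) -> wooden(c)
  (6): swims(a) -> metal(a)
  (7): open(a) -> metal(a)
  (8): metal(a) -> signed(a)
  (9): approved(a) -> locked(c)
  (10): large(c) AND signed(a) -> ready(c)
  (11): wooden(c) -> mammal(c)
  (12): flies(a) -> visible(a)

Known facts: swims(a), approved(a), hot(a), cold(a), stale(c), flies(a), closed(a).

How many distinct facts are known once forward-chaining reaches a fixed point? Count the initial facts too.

Round 1: (5) [cold(a) AND flies(a) -> wooden(c)]; (6) [swims(a) -> metal(a)]; (9) [approved(a) -> locked(c)]; (12) [flies(a) -> visible(a)]. New: wooden(c), metal(a), locked(c), visible(a).
Round 2: (8) [metal(a) -> signed(a)]; (11) [wooden(c) -> mammal(c)]. New: signed(a), mammal(c).
Round 3: (1) [signed(a) -> has_feathers(a)]; (3) [mammal(c) AND hot(a) -> large(c)]. New: has_feathers(a), large(c).
Round 4: (10) [large(c) AND signed(a) -> ready(c)]. New: ready(c).
Closure: {approved(a), closed(a), cold(a), flies(a), has_feathers(a), hot(a), large(c), locked(c), mammal(c), metal(a), ready(c), signed(a), stale(c), swims(a), visible(a), wooden(c)} — 16 facts.

16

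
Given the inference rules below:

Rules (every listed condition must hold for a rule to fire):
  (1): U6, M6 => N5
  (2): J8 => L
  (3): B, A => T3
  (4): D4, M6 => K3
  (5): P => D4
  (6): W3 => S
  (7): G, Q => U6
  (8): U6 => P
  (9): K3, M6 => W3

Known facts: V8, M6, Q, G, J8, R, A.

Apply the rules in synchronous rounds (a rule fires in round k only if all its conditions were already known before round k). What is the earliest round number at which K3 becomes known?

[1] (2) [J8 => L]; (7) [G, Q => U6]. ⇒ new: L, U6.
[2] (1) [U6, M6 => N5]; (8) [U6 => P]. ⇒ new: N5, P.
[3] (5) [P => D4]. ⇒ new: D4.
[4] (4) [D4, M6 => K3]. ⇒ new: K3.
K3 first appears in round 4.

4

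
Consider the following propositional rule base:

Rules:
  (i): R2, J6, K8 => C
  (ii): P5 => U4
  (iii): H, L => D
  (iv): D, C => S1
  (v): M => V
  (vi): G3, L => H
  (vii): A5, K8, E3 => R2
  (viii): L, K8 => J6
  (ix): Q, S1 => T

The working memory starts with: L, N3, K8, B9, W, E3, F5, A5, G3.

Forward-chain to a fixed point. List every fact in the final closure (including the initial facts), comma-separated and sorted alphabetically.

Round 1 — (vi), (vii), (viii), derive H, R2, J6.
Round 2 — (i), (iii), derive C, D.
Round 3 — (iv), derive S1.

A5, B9, C, D, E3, F5, G3, H, J6, K8, L, N3, R2, S1, W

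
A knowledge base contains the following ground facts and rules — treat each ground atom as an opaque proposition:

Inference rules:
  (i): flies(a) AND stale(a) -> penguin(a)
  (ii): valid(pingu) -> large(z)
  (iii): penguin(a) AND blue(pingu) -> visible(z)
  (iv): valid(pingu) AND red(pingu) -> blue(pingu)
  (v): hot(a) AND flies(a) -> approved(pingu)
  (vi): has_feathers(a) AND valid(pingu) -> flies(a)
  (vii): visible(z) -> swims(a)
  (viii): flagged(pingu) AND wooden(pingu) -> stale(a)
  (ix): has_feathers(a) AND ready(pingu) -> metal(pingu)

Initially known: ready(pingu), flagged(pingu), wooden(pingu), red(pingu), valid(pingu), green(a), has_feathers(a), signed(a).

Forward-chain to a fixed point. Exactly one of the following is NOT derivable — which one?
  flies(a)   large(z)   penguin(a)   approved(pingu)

Round 1 fires (ii), (iv), (vi), (viii), (ix), giving large(z), blue(pingu), flies(a), stale(a), metal(pingu).
Round 2 fires (i), giving penguin(a).
Round 3 fires (iii), giving visible(z).
Round 4 fires (vii), giving swims(a).
Derived: large(z) (round 1), penguin(a) (round 2), flies(a) (round 1). approved(pingu) never appears in any round.

approved(pingu)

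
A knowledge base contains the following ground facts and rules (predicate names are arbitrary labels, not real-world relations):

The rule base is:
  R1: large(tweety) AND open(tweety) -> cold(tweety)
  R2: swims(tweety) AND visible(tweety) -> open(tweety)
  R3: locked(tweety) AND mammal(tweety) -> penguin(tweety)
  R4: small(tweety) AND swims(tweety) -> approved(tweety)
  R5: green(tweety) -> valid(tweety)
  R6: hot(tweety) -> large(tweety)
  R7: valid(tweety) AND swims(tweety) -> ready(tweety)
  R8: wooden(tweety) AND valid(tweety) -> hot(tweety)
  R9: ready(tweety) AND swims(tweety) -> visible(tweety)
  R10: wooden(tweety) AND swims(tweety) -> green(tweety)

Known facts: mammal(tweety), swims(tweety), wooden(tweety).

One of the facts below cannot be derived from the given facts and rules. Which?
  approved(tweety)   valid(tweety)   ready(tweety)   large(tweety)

approved(tweety)

Round 1 — R10, derive green(tweety).
Round 2 — R5, derive valid(tweety).
Round 3 — R7, R8, derive ready(tweety), hot(tweety).
Round 4 — R6, R9, derive large(tweety), visible(tweety).
Round 5 — R2, derive open(tweety).
Round 6 — R1, derive cold(tweety).
Derived: large(tweety) (round 4), ready(tweety) (round 3), valid(tweety) (round 2). approved(tweety) never appears in any round.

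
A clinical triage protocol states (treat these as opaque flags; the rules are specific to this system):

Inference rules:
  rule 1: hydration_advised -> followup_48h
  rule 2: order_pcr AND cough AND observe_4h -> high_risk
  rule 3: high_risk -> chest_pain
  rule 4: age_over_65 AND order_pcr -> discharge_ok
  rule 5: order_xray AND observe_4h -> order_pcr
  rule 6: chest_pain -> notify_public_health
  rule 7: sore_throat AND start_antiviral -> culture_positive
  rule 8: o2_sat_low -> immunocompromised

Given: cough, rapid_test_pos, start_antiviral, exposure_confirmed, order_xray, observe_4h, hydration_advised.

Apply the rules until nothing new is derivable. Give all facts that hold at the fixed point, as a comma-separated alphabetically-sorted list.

chest_pain, cough, exposure_confirmed, followup_48h, high_risk, hydration_advised, notify_public_health, observe_4h, order_pcr, order_xray, rapid_test_pos, start_antiviral

Round 1: rule 1 [hydration_advised -> followup_48h]; rule 5 [order_xray AND observe_4h -> order_pcr]. New: followup_48h, order_pcr.
Round 2: rule 2 [order_pcr AND cough AND observe_4h -> high_risk]. New: high_risk.
Round 3: rule 3 [high_risk -> chest_pain]. New: chest_pain.
Round 4: rule 6 [chest_pain -> notify_public_health]. New: notify_public_health.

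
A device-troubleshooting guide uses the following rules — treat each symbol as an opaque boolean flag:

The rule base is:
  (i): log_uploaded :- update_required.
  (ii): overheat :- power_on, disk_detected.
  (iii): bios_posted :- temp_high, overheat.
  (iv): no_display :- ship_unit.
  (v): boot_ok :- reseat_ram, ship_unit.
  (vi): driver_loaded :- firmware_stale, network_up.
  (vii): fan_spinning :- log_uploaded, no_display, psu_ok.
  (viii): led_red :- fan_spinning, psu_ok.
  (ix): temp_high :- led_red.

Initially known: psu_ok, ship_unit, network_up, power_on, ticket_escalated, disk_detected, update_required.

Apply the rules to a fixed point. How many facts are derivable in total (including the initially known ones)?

14

Round 1: (i) [log_uploaded :- update_required.]; (ii) [overheat :- power_on, disk_detected.]; (iv) [no_display :- ship_unit.]. New: log_uploaded, overheat, no_display.
Round 2: (vii) [fan_spinning :- log_uploaded, no_display, psu_ok.]. New: fan_spinning.
Round 3: (viii) [led_red :- fan_spinning, psu_ok.]. New: led_red.
Round 4: (ix) [temp_high :- led_red.]. New: temp_high.
Round 5: (iii) [bios_posted :- temp_high, overheat.]. New: bios_posted.
Closure: {bios_posted, disk_detected, fan_spinning, led_red, log_uploaded, network_up, no_display, overheat, power_on, psu_ok, ship_unit, temp_high, ticket_escalated, update_required} — 14 facts.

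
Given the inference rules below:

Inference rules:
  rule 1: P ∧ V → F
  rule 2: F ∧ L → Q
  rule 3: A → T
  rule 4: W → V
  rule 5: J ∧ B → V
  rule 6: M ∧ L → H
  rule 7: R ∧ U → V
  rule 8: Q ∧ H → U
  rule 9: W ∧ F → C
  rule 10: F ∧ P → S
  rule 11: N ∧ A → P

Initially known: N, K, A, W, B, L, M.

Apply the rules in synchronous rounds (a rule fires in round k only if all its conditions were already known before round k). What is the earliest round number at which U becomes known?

4

Round 1: rule 3 [A → T]; rule 4 [W → V]; rule 6 [M ∧ L → H]; rule 11 [N ∧ A → P]. New: T, V, H, P.
Round 2: rule 1 [P ∧ V → F]. New: F.
Round 3: rule 2 [F ∧ L → Q]; rule 9 [W ∧ F → C]; rule 10 [F ∧ P → S]. New: Q, C, S.
Round 4: rule 8 [Q ∧ H → U]. New: U.
U first appears in round 4.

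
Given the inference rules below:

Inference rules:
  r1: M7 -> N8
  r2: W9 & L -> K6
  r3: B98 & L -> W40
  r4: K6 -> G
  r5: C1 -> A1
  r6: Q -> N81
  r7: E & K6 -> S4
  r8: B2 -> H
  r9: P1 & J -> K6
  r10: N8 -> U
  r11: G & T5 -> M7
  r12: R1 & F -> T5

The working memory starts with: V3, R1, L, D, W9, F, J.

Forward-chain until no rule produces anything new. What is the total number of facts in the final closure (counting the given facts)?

13

Round 1 — r2, r12, derive K6, T5.
Round 2 — r4, derive G.
Round 3 — r11, derive M7.
Round 4 — r1, derive N8.
Round 5 — r10, derive U.
Closure: {D, F, G, J, K6, L, M7, N8, R1, T5, U, V3, W9} — 13 facts.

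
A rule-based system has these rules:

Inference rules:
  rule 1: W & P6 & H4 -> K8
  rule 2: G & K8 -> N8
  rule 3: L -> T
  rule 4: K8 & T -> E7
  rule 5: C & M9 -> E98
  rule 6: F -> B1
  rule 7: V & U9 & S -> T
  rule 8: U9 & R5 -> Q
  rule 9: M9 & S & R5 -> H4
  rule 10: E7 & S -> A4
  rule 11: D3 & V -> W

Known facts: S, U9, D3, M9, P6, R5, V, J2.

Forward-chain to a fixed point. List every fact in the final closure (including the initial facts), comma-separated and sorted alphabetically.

[1] rule 7 [V & U9 & S -> T]; rule 8 [U9 & R5 -> Q]; rule 9 [M9 & S & R5 -> H4]; rule 11 [D3 & V -> W]. ⇒ new: T, Q, H4, W.
[2] rule 1 [W & P6 & H4 -> K8]. ⇒ new: K8.
[3] rule 4 [K8 & T -> E7]. ⇒ new: E7.
[4] rule 10 [E7 & S -> A4]. ⇒ new: A4.

A4, D3, E7, H4, J2, K8, M9, P6, Q, R5, S, T, U9, V, W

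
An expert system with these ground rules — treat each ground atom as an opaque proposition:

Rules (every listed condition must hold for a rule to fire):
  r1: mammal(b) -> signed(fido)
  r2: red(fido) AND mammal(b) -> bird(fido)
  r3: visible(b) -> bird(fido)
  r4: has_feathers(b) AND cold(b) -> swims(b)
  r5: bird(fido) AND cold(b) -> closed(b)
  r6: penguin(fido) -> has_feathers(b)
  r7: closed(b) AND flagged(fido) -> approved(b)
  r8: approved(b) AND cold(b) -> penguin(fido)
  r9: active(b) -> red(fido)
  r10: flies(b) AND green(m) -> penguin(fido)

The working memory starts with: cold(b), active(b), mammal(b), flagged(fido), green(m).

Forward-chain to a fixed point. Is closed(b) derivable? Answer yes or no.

yes

Round 1 fires r1, r9, giving signed(fido), red(fido).
Round 2 fires r2, giving bird(fido).
Round 3 fires r5, giving closed(b).
Round 4 fires r7, giving approved(b).
Round 5 fires r8, giving penguin(fido).
Round 6 fires r6, giving has_feathers(b).
Round 7 fires r4, giving swims(b).
closed(b) appears in round 3, so it is derivable.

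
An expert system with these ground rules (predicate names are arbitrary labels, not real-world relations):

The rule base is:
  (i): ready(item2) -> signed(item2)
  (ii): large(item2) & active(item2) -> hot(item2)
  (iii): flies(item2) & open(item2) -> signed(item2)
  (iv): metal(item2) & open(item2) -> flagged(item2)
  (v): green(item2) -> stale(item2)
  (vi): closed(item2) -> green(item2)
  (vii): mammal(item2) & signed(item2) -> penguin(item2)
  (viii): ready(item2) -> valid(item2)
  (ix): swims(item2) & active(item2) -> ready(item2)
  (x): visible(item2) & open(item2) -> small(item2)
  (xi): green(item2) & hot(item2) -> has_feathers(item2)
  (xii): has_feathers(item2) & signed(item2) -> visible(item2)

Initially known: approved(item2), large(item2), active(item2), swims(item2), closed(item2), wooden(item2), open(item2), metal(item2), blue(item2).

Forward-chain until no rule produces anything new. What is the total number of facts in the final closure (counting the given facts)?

19

Round 1: (ii) [large(item2) & active(item2) -> hot(item2)]; (iv) [metal(item2) & open(item2) -> flagged(item2)]; (vi) [closed(item2) -> green(item2)]; (ix) [swims(item2) & active(item2) -> ready(item2)]. New: hot(item2), flagged(item2), green(item2), ready(item2).
Round 2: (i) [ready(item2) -> signed(item2)]; (v) [green(item2) -> stale(item2)]; (viii) [ready(item2) -> valid(item2)]; (xi) [green(item2) & hot(item2) -> has_feathers(item2)]. New: signed(item2), stale(item2), valid(item2), has_feathers(item2).
Round 3: (xii) [has_feathers(item2) & signed(item2) -> visible(item2)]. New: visible(item2).
Round 4: (x) [visible(item2) & open(item2) -> small(item2)]. New: small(item2).
Closure: {active(item2), approved(item2), blue(item2), closed(item2), flagged(item2), green(item2), has_feathers(item2), hot(item2), large(item2), metal(item2), open(item2), ready(item2), signed(item2), small(item2), stale(item2), swims(item2), valid(item2), visible(item2), wooden(item2)} — 19 facts.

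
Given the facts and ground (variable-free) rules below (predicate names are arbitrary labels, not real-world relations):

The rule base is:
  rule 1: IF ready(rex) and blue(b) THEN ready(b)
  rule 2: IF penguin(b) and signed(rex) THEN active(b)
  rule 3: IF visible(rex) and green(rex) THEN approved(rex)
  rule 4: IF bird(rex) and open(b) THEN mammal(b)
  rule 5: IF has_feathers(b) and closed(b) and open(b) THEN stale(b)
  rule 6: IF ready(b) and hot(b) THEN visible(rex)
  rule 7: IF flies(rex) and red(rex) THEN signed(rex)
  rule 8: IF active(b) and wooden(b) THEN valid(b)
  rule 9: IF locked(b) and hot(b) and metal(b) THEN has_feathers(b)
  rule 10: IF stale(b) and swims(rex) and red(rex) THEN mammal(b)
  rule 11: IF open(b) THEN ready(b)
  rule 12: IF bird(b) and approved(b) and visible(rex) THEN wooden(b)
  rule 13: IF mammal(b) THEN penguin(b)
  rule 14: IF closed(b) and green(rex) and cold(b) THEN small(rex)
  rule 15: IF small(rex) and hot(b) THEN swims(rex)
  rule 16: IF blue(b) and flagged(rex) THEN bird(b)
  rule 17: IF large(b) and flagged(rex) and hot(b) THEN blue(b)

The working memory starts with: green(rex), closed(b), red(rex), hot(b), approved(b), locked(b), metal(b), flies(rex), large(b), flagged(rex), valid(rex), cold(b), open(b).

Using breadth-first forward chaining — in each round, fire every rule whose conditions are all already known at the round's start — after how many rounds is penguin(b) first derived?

Round 1: rule 7 [IF flies(rex) and red(rex) THEN signed(rex)]; rule 9 [IF locked(b) and hot(b) and metal(b) THEN has_feathers(b)]; rule 11 [IF open(b) THEN ready(b)]; rule 14 [IF closed(b) and green(rex) and cold(b) THEN small(rex)]; rule 17 [IF large(b) and flagged(rex) and hot(b) THEN blue(b)]. New: signed(rex), has_feathers(b), ready(b), small(rex), blue(b).
Round 2: rule 5 [IF has_feathers(b) and closed(b) and open(b) THEN stale(b)]; rule 6 [IF ready(b) and hot(b) THEN visible(rex)]; rule 15 [IF small(rex) and hot(b) THEN swims(rex)]; rule 16 [IF blue(b) and flagged(rex) THEN bird(b)]. New: stale(b), visible(rex), swims(rex), bird(b).
Round 3: rule 3 [IF visible(rex) and green(rex) THEN approved(rex)]; rule 10 [IF stale(b) and swims(rex) and red(rex) THEN mammal(b)]; rule 12 [IF bird(b) and approved(b) and visible(rex) THEN wooden(b)]. New: approved(rex), mammal(b), wooden(b).
Round 4: rule 13 [IF mammal(b) THEN penguin(b)]. New: penguin(b).
penguin(b) first appears in round 4.

4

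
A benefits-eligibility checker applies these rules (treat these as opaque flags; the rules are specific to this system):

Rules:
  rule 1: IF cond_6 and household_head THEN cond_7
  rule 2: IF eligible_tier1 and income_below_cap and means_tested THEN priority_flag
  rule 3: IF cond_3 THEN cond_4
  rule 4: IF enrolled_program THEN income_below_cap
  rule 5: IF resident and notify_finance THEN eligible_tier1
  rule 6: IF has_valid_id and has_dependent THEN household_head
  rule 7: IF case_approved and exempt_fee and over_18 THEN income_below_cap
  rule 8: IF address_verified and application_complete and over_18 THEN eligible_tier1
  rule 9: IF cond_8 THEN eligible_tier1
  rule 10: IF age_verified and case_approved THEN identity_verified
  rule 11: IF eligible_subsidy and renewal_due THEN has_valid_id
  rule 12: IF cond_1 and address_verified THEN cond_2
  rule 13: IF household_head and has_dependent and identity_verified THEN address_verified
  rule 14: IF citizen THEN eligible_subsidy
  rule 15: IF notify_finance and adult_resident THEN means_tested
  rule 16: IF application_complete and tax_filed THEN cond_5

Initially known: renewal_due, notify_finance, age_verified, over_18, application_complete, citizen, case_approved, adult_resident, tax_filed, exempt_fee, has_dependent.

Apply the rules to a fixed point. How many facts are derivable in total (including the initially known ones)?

Round 1 fires rule 7, rule 10, rule 14, rule 15, rule 16, giving income_below_cap, identity_verified, eligible_subsidy, means_tested, cond_5.
Round 2 fires rule 11, giving has_valid_id.
Round 3 fires rule 6, giving household_head.
Round 4 fires rule 13, giving address_verified.
Round 5 fires rule 8, giving eligible_tier1.
Round 6 fires rule 2, giving priority_flag.
Closure: {address_verified, adult_resident, age_verified, application_complete, case_approved, citizen, cond_5, eligible_subsidy, eligible_tier1, exempt_fee, has_dependent, has_valid_id, household_head, identity_verified, income_below_cap, means_tested, notify_finance, over_18, priority_flag, renewal_due, tax_filed} — 21 facts.

21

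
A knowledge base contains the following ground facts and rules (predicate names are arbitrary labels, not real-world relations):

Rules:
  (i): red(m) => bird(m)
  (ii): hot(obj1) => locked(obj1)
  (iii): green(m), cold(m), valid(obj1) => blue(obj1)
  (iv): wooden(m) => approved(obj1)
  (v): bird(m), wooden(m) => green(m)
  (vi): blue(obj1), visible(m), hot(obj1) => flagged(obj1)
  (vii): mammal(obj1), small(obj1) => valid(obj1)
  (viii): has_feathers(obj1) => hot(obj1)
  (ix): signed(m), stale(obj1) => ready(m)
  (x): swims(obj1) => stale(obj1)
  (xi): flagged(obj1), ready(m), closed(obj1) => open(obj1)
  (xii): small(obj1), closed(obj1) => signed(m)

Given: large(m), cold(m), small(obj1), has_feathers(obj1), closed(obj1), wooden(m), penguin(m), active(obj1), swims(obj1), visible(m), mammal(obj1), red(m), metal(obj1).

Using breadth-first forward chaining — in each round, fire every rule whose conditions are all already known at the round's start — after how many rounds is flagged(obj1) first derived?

[1] (i) [red(m) => bird(m)]; (iv) [wooden(m) => approved(obj1)]; (vii) [mammal(obj1), small(obj1) => valid(obj1)]; (viii) [has_feathers(obj1) => hot(obj1)]; (x) [swims(obj1) => stale(obj1)]; (xii) [small(obj1), closed(obj1) => signed(m)]. ⇒ new: bird(m), approved(obj1), valid(obj1), hot(obj1), stale(obj1), signed(m).
[2] (ii) [hot(obj1) => locked(obj1)]; (v) [bird(m), wooden(m) => green(m)]; (ix) [signed(m), stale(obj1) => ready(m)]. ⇒ new: locked(obj1), green(m), ready(m).
[3] (iii) [green(m), cold(m), valid(obj1) => blue(obj1)]. ⇒ new: blue(obj1).
[4] (vi) [blue(obj1), visible(m), hot(obj1) => flagged(obj1)]. ⇒ new: flagged(obj1).
flagged(obj1) first appears in round 4.

4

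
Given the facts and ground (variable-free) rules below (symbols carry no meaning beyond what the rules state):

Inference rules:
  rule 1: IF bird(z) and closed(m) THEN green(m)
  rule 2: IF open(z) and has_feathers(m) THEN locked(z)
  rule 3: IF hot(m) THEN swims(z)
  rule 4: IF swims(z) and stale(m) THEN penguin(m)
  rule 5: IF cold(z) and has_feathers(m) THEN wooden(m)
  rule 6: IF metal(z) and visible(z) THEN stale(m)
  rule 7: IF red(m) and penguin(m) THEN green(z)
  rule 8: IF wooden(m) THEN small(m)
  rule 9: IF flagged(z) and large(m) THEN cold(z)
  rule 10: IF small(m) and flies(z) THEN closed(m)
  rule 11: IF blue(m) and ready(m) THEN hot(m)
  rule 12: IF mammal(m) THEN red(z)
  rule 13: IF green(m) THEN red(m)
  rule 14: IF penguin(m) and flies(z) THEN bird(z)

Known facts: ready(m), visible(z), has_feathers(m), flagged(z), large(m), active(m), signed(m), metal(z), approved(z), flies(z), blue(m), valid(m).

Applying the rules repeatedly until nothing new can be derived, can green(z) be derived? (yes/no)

yes

Round 1: rule 6 [IF metal(z) and visible(z) THEN stale(m)]; rule 9 [IF flagged(z) and large(m) THEN cold(z)]; rule 11 [IF blue(m) and ready(m) THEN hot(m)]. Adds stale(m), cold(z), hot(m).
Round 2: rule 3 [IF hot(m) THEN swims(z)]; rule 5 [IF cold(z) and has_feathers(m) THEN wooden(m)]. Adds swims(z), wooden(m).
Round 3: rule 4 [IF swims(z) and stale(m) THEN penguin(m)]; rule 8 [IF wooden(m) THEN small(m)]. Adds penguin(m), small(m).
Round 4: rule 10 [IF small(m) and flies(z) THEN closed(m)]; rule 14 [IF penguin(m) and flies(z) THEN bird(z)]. Adds closed(m), bird(z).
Round 5: rule 1 [IF bird(z) and closed(m) THEN green(m)]. Adds green(m).
Round 6: rule 13 [IF green(m) THEN red(m)]. Adds red(m).
Round 7: rule 7 [IF red(m) and penguin(m) THEN green(z)]. Adds green(z).
green(z) appears in round 7, so it is derivable.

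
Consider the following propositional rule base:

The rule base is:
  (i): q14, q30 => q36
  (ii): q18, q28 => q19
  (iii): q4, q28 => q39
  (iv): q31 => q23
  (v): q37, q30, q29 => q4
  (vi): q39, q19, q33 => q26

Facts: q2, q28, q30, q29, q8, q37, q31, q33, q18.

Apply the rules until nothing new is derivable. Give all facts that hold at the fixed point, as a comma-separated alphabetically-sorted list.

Round 1 — (ii), (iv), (v), derive q19, q23, q4.
Round 2 — (iii), derive q39.
Round 3 — (vi), derive q26.

q18, q19, q2, q23, q26, q28, q29, q30, q31, q33, q37, q39, q4, q8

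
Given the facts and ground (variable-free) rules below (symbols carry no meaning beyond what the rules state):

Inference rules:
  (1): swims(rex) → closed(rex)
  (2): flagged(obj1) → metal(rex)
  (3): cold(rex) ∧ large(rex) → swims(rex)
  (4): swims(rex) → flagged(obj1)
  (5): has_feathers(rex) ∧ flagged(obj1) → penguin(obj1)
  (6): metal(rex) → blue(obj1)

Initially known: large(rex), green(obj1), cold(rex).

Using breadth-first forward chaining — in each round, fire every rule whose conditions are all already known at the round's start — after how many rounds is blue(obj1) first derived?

4

Round 1: (3) [cold(rex) ∧ large(rex) → swims(rex)]. Adds swims(rex).
Round 2: (1) [swims(rex) → closed(rex)]; (4) [swims(rex) → flagged(obj1)]. Adds closed(rex), flagged(obj1).
Round 3: (2) [flagged(obj1) → metal(rex)]. Adds metal(rex).
Round 4: (6) [metal(rex) → blue(obj1)]. Adds blue(obj1).
blue(obj1) first appears in round 4.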